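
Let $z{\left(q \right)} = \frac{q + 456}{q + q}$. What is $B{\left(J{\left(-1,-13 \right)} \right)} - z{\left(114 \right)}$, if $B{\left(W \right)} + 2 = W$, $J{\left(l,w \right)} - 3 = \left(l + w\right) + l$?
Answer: $- \frac{33}{2} \approx -16.5$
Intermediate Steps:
$J{\left(l,w \right)} = 3 + w + 2 l$ ($J{\left(l,w \right)} = 3 + \left(\left(l + w\right) + l\right) = 3 + \left(w + 2 l\right) = 3 + w + 2 l$)
$B{\left(W \right)} = -2 + W$
$z{\left(q \right)} = \frac{456 + q}{2 q}$
$B{\left(J{\left(-1,-13 \right)} \right)} - z{\left(114 \right)} = \left(-2 + \left(3 - 13 + 2 \left(-1\right)\right)\right) - \frac{456 + 114}{2 \cdot 114} = \left(-2 - 12\right) - \frac{1}{2} \cdot \frac{1}{114} \cdot 570 = \left(-2 - 12\right) - \frac{5}{2} = -14 - \frac{5}{2} = - \frac{33}{2}$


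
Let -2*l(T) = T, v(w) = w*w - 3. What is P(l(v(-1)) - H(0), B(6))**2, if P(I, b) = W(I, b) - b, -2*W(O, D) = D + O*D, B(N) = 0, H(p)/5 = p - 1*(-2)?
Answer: 0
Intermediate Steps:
H(p) = 10 + 5*p (H(p) = 5*(p - 1*(-2)) = 5*(p + 2) = 5*(2 + p) = 10 + 5*p)
W(O, D) = -D/2 - D*O/2 (W(O, D) = -(D + O*D)/2 = -(D + D*O)/2 = -D/2 - D*O/2)
v(w) = -3 + w**2 (v(w) = w**2 - 3 = -3 + w**2)
l(T) = -T/2
P(I, b) = -b - b*(1 + I)/2 (P(I, b) = -b*(1 + I)/2 - b = -b - b*(1 + I)/2)
P(l(v(-1)) - H(0), B(6))**2 = ((1/2)*0*(-3 - (-(-3 + (-1)**2)/2 - (10 + 5*0))))**2 = ((1/2)*0*(-3 - (-(-3 + 1)/2 - (10 + 0))))**2 = ((1/2)*0*(-3 - (-1/2*(-2) - 1*10)))**2 = ((1/2)*0*(-3 - (1 - 10)))**2 = ((1/2)*0*(-3 - 1*(-9)))**2 = ((1/2)*0*(-3 + 9))**2 = ((1/2)*0*6)**2 = 0**2 = 0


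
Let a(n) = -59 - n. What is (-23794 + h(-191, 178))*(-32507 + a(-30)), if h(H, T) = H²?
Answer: -412784232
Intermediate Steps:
(-23794 + h(-191, 178))*(-32507 + a(-30)) = (-23794 + (-191)²)*(-32507 + (-59 - 1*(-30))) = (-23794 + 36481)*(-32507 + (-59 + 30)) = 12687*(-32507 - 29) = 12687*(-32536) = -412784232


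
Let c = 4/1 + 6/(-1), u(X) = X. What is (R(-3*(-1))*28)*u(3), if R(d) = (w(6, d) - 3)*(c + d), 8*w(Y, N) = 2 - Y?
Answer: -294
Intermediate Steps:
w(Y, N) = 1/4 - Y/8 (w(Y, N) = (2 - Y)/8 = 1/4 - Y/8)
c = -2 (c = 4*1 + 6*(-1) = 4 - 6 = -2)
R(d) = 7 - 7*d/2 (R(d) = ((1/4 - 1/8*6) - 3)*(-2 + d) = ((1/4 - 3/4) - 3)*(-2 + d) = (-1/2 - 3)*(-2 + d) = -7*(-2 + d)/2 = 7 - 7*d/2)
(R(-3*(-1))*28)*u(3) = ((7 - (-21)*(-1)/2)*28)*3 = ((7 - 7/2*3)*28)*3 = ((7 - 21/2)*28)*3 = -7/2*28*3 = -98*3 = -294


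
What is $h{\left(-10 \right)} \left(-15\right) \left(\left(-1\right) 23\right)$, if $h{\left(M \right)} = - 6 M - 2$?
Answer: $20010$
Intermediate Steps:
$h{\left(M \right)} = -2 - 6 M$
$h{\left(-10 \right)} \left(-15\right) \left(\left(-1\right) 23\right) = \left(-2 - -60\right) \left(-15\right) \left(\left(-1\right) 23\right) = \left(-2 + 60\right) \left(-15\right) \left(-23\right) = 58 \left(-15\right) \left(-23\right) = \left(-870\right) \left(-23\right) = 20010$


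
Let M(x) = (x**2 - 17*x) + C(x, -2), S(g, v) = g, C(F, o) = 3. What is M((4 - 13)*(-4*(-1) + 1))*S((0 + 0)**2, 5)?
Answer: 0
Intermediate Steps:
M(x) = 3 + x**2 - 17*x (M(x) = (x**2 - 17*x) + 3 = 3 + x**2 - 17*x)
M((4 - 13)*(-4*(-1) + 1))*S((0 + 0)**2, 5) = (3 + ((4 - 13)*(-4*(-1) + 1))**2 - 17*(4 - 13)*(-4*(-1) + 1))*(0 + 0)**2 = (3 + (-9*(4 + 1))**2 - (-153)*(4 + 1))*0**2 = (3 + (-9*5)**2 - (-153)*5)*0 = (3 + (-45)**2 - 17*(-45))*0 = (3 + 2025 + 765)*0 = 2793*0 = 0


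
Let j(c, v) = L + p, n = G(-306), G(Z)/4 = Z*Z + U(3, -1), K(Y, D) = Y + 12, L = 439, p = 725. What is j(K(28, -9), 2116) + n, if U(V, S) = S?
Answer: 375704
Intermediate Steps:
K(Y, D) = 12 + Y
G(Z) = -4 + 4*Z² (G(Z) = 4*(Z*Z - 1) = 4*(Z² - 1) = 4*(-1 + Z²) = -4 + 4*Z²)
n = 374540 (n = -4 + 4*(-306)² = -4 + 4*93636 = -4 + 374544 = 374540)
j(c, v) = 1164 (j(c, v) = 439 + 725 = 1164)
j(K(28, -9), 2116) + n = 1164 + 374540 = 375704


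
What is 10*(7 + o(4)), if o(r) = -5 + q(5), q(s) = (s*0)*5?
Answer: 20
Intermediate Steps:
q(s) = 0 (q(s) = 0*5 = 0)
o(r) = -5 (o(r) = -5 + 0 = -5)
10*(7 + o(4)) = 10*(7 - 5) = 10*2 = 20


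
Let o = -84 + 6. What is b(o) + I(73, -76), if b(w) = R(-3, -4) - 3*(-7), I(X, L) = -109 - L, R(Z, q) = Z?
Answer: -15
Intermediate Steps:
o = -78
b(w) = 18 (b(w) = -3 - 3*(-7) = -3 + 21 = 18)
b(o) + I(73, -76) = 18 + (-109 - 1*(-76)) = 18 + (-109 + 76) = 18 - 33 = -15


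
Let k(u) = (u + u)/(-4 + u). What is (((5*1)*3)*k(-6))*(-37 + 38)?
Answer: 18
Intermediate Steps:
k(u) = 2*u/(-4 + u) (k(u) = (2*u)/(-4 + u) = 2*u/(-4 + u))
(((5*1)*3)*k(-6))*(-37 + 38) = (((5*1)*3)*(2*(-6)/(-4 - 6)))*(-37 + 38) = ((5*3)*(2*(-6)/(-10)))*1 = (15*(2*(-6)*(-⅒)))*1 = (15*(6/5))*1 = 18*1 = 18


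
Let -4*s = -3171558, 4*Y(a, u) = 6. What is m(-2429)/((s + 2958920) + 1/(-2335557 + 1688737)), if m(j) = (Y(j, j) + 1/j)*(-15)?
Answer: -11780209250/1964854875698827 ≈ -5.9955e-6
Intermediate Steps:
Y(a, u) = 3/2 (Y(a, u) = (¼)*6 = 3/2)
m(j) = -45/2 - 15/j (m(j) = (3/2 + 1/j)*(-15) = -45/2 - 15/j)
s = 1585779/2 (s = -¼*(-3171558) = 1585779/2 ≈ 7.9289e+5)
m(-2429)/((s + 2958920) + 1/(-2335557 + 1688737)) = (-45/2 - 15/(-2429))/((1585779/2 + 2958920) + 1/(-2335557 + 1688737)) = (-45/2 - 15*(-1/2429))/(7503619/2 + 1/(-646820)) = (-45/2 + 15/2429)/(7503619/2 - 1/646820) = -109275/(4858*2426745420789/646820) = -109275/4858*646820/2426745420789 = -11780209250/1964854875698827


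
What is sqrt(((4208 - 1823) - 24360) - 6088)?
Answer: I*sqrt(28063) ≈ 167.52*I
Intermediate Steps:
sqrt(((4208 - 1823) - 24360) - 6088) = sqrt((2385 - 24360) - 6088) = sqrt(-21975 - 6088) = sqrt(-28063) = I*sqrt(28063)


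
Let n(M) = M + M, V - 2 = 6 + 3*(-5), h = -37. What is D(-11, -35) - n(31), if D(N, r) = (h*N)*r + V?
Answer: -14314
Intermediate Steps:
V = -7 (V = 2 + (6 + 3*(-5)) = 2 + (6 - 15) = 2 - 9 = -7)
n(M) = 2*M
D(N, r) = -7 - 37*N*r (D(N, r) = (-37*N)*r - 7 = -37*N*r - 7 = -7 - 37*N*r)
D(-11, -35) - n(31) = (-7 - 37*(-11)*(-35)) - 2*31 = (-7 - 14245) - 1*62 = -14252 - 62 = -14314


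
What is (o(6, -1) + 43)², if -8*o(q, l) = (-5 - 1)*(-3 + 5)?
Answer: 7921/4 ≈ 1980.3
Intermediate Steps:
o(q, l) = 3/2 (o(q, l) = -(-5 - 1)*(-3 + 5)/8 = -(-3)*2/4 = -⅛*(-12) = 3/2)
(o(6, -1) + 43)² = (3/2 + 43)² = (89/2)² = 7921/4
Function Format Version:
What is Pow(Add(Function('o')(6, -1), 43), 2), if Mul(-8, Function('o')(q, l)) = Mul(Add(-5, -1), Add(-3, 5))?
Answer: Rational(7921, 4) ≈ 1980.3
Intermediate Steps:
Function('o')(q, l) = Rational(3, 2) (Function('o')(q, l) = Mul(Rational(-1, 8), Mul(Add(-5, -1), Add(-3, 5))) = Mul(Rational(-1, 8), Mul(-6, 2)) = Mul(Rational(-1, 8), -12) = Rational(3, 2))
Pow(Add(Function('o')(6, -1), 43), 2) = Pow(Add(Rational(3, 2), 43), 2) = Pow(Rational(89, 2), 2) = Rational(7921, 4)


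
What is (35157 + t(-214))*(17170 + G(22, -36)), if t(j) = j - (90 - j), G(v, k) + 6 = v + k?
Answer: 594058850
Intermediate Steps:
G(v, k) = -6 + k + v (G(v, k) = -6 + (v + k) = -6 + (k + v) = -6 + k + v)
t(j) = -90 + 2*j (t(j) = j + (-90 + j) = -90 + 2*j)
(35157 + t(-214))*(17170 + G(22, -36)) = (35157 + (-90 + 2*(-214)))*(17170 + (-6 - 36 + 22)) = (35157 + (-90 - 428))*(17170 - 20) = (35157 - 518)*17150 = 34639*17150 = 594058850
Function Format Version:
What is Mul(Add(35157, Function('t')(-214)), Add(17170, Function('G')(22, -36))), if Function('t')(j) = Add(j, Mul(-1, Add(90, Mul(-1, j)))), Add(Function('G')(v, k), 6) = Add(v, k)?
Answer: 594058850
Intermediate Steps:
Function('G')(v, k) = Add(-6, k, v) (Function('G')(v, k) = Add(-6, Add(v, k)) = Add(-6, Add(k, v)) = Add(-6, k, v))
Function('t')(j) = Add(-90, Mul(2, j)) (Function('t')(j) = Add(j, Add(-90, j)) = Add(-90, Mul(2, j)))
Mul(Add(35157, Function('t')(-214)), Add(17170, Function('G')(22, -36))) = Mul(Add(35157, Add(-90, Mul(2, -214))), Add(17170, Add(-6, -36, 22))) = Mul(Add(35157, Add(-90, -428)), Add(17170, -20)) = Mul(Add(35157, -518), 17150) = Mul(34639, 17150) = 594058850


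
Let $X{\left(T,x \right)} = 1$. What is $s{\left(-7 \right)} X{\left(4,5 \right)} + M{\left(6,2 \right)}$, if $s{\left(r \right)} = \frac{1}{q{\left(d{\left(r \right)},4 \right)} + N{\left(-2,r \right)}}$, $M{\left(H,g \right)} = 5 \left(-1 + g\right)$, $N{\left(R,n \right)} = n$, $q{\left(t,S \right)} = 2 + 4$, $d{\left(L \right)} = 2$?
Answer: $4$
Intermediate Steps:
$q{\left(t,S \right)} = 6$
$M{\left(H,g \right)} = -5 + 5 g$
$s{\left(r \right)} = \frac{1}{6 + r}$
$s{\left(-7 \right)} X{\left(4,5 \right)} + M{\left(6,2 \right)} = \frac{1}{6 - 7} \cdot 1 + \left(-5 + 5 \cdot 2\right) = \frac{1}{-1} \cdot 1 + \left(-5 + 10\right) = \left(-1\right) 1 + 5 = -1 + 5 = 4$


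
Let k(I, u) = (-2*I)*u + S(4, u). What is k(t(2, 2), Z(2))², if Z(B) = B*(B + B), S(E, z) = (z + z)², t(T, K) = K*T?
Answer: 36864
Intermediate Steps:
S(E, z) = 4*z² (S(E, z) = (2*z)² = 4*z²)
Z(B) = 2*B² (Z(B) = B*(2*B) = 2*B²)
k(I, u) = 4*u² - 2*I*u (k(I, u) = (-2*I)*u + 4*u² = -2*I*u + 4*u² = 4*u² - 2*I*u)
k(t(2, 2), Z(2))² = (2*(2*2²)*(-2*2 + 2*(2*2²)))² = (2*(2*4)*(-1*4 + 2*(2*4)))² = (2*8*(-4 + 2*8))² = (2*8*(-4 + 16))² = (2*8*12)² = 192² = 36864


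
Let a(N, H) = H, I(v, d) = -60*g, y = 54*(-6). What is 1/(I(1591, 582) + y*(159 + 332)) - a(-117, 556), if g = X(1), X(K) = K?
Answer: -88484065/159144 ≈ -556.00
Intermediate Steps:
y = -324
g = 1
I(v, d) = -60 (I(v, d) = -60*1 = -60)
1/(I(1591, 582) + y*(159 + 332)) - a(-117, 556) = 1/(-60 - 324*(159 + 332)) - 1*556 = 1/(-60 - 324*491) - 556 = 1/(-60 - 159084) - 556 = 1/(-159144) - 556 = -1/159144 - 556 = -88484065/159144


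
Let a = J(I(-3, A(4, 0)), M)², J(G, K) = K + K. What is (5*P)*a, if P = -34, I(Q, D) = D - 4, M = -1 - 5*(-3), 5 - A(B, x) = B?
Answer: -133280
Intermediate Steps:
A(B, x) = 5 - B
M = 14 (M = -1 + 15 = 14)
I(Q, D) = -4 + D
J(G, K) = 2*K
a = 784 (a = (2*14)² = 28² = 784)
(5*P)*a = (5*(-34))*784 = -170*784 = -133280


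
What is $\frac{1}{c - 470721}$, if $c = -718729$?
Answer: $- \frac{1}{1189450} \approx -8.4073 \cdot 10^{-7}$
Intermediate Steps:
$\frac{1}{c - 470721} = \frac{1}{-718729 - 470721} = \frac{1}{-1189450} = - \frac{1}{1189450}$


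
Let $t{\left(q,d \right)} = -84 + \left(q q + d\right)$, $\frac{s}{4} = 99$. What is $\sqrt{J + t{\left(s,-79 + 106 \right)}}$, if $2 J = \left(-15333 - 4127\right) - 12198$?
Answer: $\sqrt{140930} \approx 375.41$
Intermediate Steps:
$s = 396$ ($s = 4 \cdot 99 = 396$)
$t{\left(q,d \right)} = -84 + d + q^{2}$ ($t{\left(q,d \right)} = -84 + \left(q^{2} + d\right) = -84 + \left(d + q^{2}\right) = -84 + d + q^{2}$)
$J = -15829$ ($J = \frac{\left(-15333 - 4127\right) - 12198}{2} = \frac{-19460 - 12198}{2} = \frac{1}{2} \left(-31658\right) = -15829$)
$\sqrt{J + t{\left(s,-79 + 106 \right)}} = \sqrt{-15829 + \left(-84 + \left(-79 + 106\right) + 396^{2}\right)} = \sqrt{-15829 + \left(-84 + 27 + 156816\right)} = \sqrt{-15829 + 156759} = \sqrt{140930}$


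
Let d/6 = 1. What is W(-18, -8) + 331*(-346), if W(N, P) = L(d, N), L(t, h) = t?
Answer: -114520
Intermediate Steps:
d = 6 (d = 6*1 = 6)
W(N, P) = 6
W(-18, -8) + 331*(-346) = 6 + 331*(-346) = 6 - 114526 = -114520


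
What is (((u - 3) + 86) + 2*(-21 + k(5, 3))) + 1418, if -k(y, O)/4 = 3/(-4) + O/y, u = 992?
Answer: 12261/5 ≈ 2452.2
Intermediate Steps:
k(y, O) = 3 - 4*O/y (k(y, O) = -4*(3/(-4) + O/y) = -4*(3*(-¼) + O/y) = -4*(-¾ + O/y) = 3 - 4*O/y)
(((u - 3) + 86) + 2*(-21 + k(5, 3))) + 1418 = (((992 - 3) + 86) + 2*(-21 + (3 - 4*3/5))) + 1418 = ((989 + 86) + 2*(-21 + (3 - 4*3*⅕))) + 1418 = (1075 + 2*(-21 + (3 - 12/5))) + 1418 = (1075 + 2*(-21 + ⅗)) + 1418 = (1075 + 2*(-102/5)) + 1418 = (1075 - 204/5) + 1418 = 5171/5 + 1418 = 12261/5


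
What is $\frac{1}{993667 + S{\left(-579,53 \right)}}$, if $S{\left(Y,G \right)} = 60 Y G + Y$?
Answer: $- \frac{1}{848132} \approx -1.1791 \cdot 10^{-6}$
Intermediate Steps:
$S{\left(Y,G \right)} = Y + 60 G Y$ ($S{\left(Y,G \right)} = 60 G Y + Y = Y + 60 G Y$)
$\frac{1}{993667 + S{\left(-579,53 \right)}} = \frac{1}{993667 - 579 \left(1 + 60 \cdot 53\right)} = \frac{1}{993667 - 579 \left(1 + 3180\right)} = \frac{1}{993667 - 1841799} = \frac{1}{-848132} = - \frac{1}{848132}$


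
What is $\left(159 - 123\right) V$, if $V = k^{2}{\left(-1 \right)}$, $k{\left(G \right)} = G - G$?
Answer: $0$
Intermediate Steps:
$k{\left(G \right)} = 0$
$V = 0$ ($V = 0^{2} = 0$)
$\left(159 - 123\right) V = \left(159 - 123\right) 0 = 36 \cdot 0 = 0$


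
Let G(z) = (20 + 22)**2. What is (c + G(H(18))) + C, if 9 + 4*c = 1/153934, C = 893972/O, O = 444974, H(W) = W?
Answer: 241623093351509/136993255432 ≈ 1763.8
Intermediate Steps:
G(z) = 1764 (G(z) = 42**2 = 1764)
C = 446986/222487 (C = 893972/444974 = 893972*(1/444974) = 446986/222487 ≈ 2.0090)
c = -1385405/615736 (c = -9/4 + (1/4)/153934 = -9/4 + (1/4)*(1/153934) = -9/4 + 1/615736 = -1385405/615736 ≈ -2.2500)
(c + G(H(18))) + C = (-1385405/615736 + 1764) + 446986/222487 = 1084772899/615736 + 446986/222487 = 241623093351509/136993255432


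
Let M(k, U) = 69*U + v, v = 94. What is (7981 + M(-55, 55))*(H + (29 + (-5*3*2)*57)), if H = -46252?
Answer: -568964710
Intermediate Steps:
M(k, U) = 94 + 69*U (M(k, U) = 69*U + 94 = 94 + 69*U)
(7981 + M(-55, 55))*(H + (29 + (-5*3*2)*57)) = (7981 + (94 + 69*55))*(-46252 + (29 + (-5*3*2)*57)) = (7981 + (94 + 3795))*(-46252 + (29 - 15*2*57)) = (7981 + 3889)*(-46252 + (29 - 30*57)) = 11870*(-46252 + (29 - 1710)) = 11870*(-46252 - 1681) = 11870*(-47933) = -568964710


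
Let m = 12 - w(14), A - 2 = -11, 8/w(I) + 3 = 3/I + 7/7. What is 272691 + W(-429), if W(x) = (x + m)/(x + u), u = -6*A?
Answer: 2556488438/9375 ≈ 2.7269e+5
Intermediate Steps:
w(I) = 8/(-2 + 3/I) (w(I) = 8/(-3 + (3/I + 7/7)) = 8/(-3 + (3/I + 7*(⅐))) = 8/(-3 + (3/I + 1)) = 8/(-3 + (1 + 3/I)) = 8/(-2 + 3/I))
A = -9 (A = 2 - 11 = -9)
m = 412/25 (m = 12 - (-8)*14/(-3 + 2*14) = 12 - (-8)*14/(-3 + 28) = 12 - (-8)*14/25 = 12 - 1*(-112/25) = 12 + 112/25 = 412/25 ≈ 16.480)
u = 54 (u = -6*(-9) = 54)
W(x) = (412/25 + x)/(54 + x) (W(x) = (x + 412/25)/(x + 54) = (412/25 + x)/(54 + x))
272691 + W(-429) = 272691 + (412/25 - 429)/(54 - 429) = 272691 - 10313/25/(-375) = 272691 - 1/375*(-10313/25) = 272691 + 10313/9375 = 2556488438/9375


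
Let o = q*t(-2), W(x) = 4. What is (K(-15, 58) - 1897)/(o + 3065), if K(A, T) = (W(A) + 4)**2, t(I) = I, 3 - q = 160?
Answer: -1833/3379 ≈ -0.54247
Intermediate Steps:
q = -157 (q = 3 - 1*160 = 3 - 160 = -157)
K(A, T) = 64 (K(A, T) = (4 + 4)**2 = 8**2 = 64)
o = 314 (o = -157*(-2) = 314)
(K(-15, 58) - 1897)/(o + 3065) = (64 - 1897)/(314 + 3065) = -1833/3379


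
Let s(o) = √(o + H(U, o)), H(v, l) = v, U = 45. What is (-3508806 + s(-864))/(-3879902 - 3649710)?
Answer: 1754403/3764806 - 3*I*√91/7529612 ≈ 0.466 - 3.8007e-6*I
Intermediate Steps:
s(o) = √(45 + o) (s(o) = √(o + 45) = √(45 + o))
(-3508806 + s(-864))/(-3879902 - 3649710) = (-3508806 + √(45 - 864))/(-3879902 - 3649710) = (-3508806 + √(-819))/(-7529612) = (-3508806 + 3*I*√91)*(-1/7529612) = 1754403/3764806 - 3*I*√91/7529612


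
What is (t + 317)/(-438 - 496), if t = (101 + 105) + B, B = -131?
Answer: -196/467 ≈ -0.41970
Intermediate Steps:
t = 75 (t = (101 + 105) - 131 = 206 - 131 = 75)
(t + 317)/(-438 - 496) = (75 + 317)/(-438 - 496) = 392/(-934) = 392*(-1/934) = -196/467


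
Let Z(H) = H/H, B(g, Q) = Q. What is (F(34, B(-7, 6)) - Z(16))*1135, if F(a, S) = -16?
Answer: -19295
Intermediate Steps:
Z(H) = 1
(F(34, B(-7, 6)) - Z(16))*1135 = (-16 - 1*1)*1135 = (-16 - 1)*1135 = -17*1135 = -19295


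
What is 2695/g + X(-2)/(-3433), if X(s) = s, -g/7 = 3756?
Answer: -1314193/12894348 ≈ -0.10192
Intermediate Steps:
g = -26292 (g = -7*3756 = -26292)
2695/g + X(-2)/(-3433) = 2695/(-26292) - 2/(-3433) = 2695*(-1/26292) - 2*(-1/3433) = -385/3756 + 2/3433 = -1314193/12894348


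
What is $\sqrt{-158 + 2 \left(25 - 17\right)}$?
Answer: $i \sqrt{142} \approx 11.916 i$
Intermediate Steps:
$\sqrt{-158 + 2 \left(25 - 17\right)} = \sqrt{-158 + 2 \cdot 8} = \sqrt{-158 + 16} = \sqrt{-142} = i \sqrt{142}$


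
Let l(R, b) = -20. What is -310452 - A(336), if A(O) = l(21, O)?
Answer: -310432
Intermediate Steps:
A(O) = -20
-310452 - A(336) = -310452 - 1*(-20) = -310452 + 20 = -310432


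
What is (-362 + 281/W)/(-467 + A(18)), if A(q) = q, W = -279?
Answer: 101279/125271 ≈ 0.80848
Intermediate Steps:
(-362 + 281/W)/(-467 + A(18)) = (-362 + 281/(-279))/(-467 + 18) = (-362 + 281*(-1/279))/(-449) = -(-362 - 281/279)/449 = -1/449*(-101279/279) = 101279/125271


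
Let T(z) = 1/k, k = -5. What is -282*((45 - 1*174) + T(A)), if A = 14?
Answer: 182172/5 ≈ 36434.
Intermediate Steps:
T(z) = -1/5 (T(z) = 1/(-5) = -1/5)
-282*((45 - 1*174) + T(A)) = -282*((45 - 1*174) - 1/5) = -282*((45 - 174) - 1/5) = -282*(-129 - 1/5) = -282*(-646/5) = 182172/5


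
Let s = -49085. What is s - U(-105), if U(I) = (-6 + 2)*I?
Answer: -49505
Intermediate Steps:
U(I) = -4*I
s - U(-105) = -49085 - (-4)*(-105) = -49085 - 1*420 = -49085 - 420 = -49505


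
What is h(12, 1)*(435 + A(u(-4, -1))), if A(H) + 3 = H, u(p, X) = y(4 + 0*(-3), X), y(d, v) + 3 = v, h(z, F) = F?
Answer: 428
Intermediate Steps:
y(d, v) = -3 + v
u(p, X) = -3 + X
A(H) = -3 + H
h(12, 1)*(435 + A(u(-4, -1))) = 1*(435 + (-3 + (-3 - 1))) = 1*(435 + (-3 - 4)) = 1*(435 - 7) = 1*428 = 428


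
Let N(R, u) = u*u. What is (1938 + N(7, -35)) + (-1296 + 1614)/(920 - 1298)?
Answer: 199216/63 ≈ 3162.2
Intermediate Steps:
N(R, u) = u²
(1938 + N(7, -35)) + (-1296 + 1614)/(920 - 1298) = (1938 + (-35)²) + (-1296 + 1614)/(920 - 1298) = (1938 + 1225) + 318/(-378) = 3163 + 318*(-1/378) = 3163 - 53/63 = 199216/63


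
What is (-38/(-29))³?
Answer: 54872/24389 ≈ 2.2499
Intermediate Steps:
(-38/(-29))³ = (-38*(-1/29))³ = (38/29)³ = 54872/24389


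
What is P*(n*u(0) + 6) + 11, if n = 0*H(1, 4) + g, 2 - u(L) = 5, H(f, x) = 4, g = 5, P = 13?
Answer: -106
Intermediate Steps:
u(L) = -3 (u(L) = 2 - 1*5 = 2 - 5 = -3)
n = 5 (n = 0*4 + 5 = 0 + 5 = 5)
P*(n*u(0) + 6) + 11 = 13*(5*(-3) + 6) + 11 = 13*(-15 + 6) + 11 = 13*(-9) + 11 = -117 + 11 = -106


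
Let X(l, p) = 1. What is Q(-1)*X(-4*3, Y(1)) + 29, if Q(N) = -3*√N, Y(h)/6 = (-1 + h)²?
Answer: 29 - 3*I ≈ 29.0 - 3.0*I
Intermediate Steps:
Y(h) = 6*(-1 + h)²
Q(-1)*X(-4*3, Y(1)) + 29 = -3*I*1 + 29 = -3*I + 29 = 29 - 3*I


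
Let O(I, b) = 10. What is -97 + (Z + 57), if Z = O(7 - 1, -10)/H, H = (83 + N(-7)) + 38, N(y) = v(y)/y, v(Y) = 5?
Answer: -16805/421 ≈ -39.917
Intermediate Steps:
N(y) = 5/y
H = 842/7 (H = (83 + 5/(-7)) + 38 = (83 + 5*(-⅐)) + 38 = (83 - 5/7) + 38 = 576/7 + 38 = 842/7 ≈ 120.29)
Z = 35/421 (Z = 10/(842/7) = 10*(7/842) = 35/421 ≈ 0.083135)
-97 + (Z + 57) = -97 + (35/421 + 57) = -97 + 24032/421 = -16805/421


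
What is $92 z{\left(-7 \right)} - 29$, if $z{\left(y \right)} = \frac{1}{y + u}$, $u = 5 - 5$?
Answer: $- \frac{295}{7} \approx -42.143$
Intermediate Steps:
$u = 0$ ($u = 5 - 5 = 0$)
$z{\left(y \right)} = \frac{1}{y}$ ($z{\left(y \right)} = \frac{1}{y + 0} = \frac{1}{y}$)
$92 z{\left(-7 \right)} - 29 = \frac{92}{-7} - 29 = 92 \left(- \frac{1}{7}\right) - 29 = - \frac{92}{7} - 29 = - \frac{295}{7}$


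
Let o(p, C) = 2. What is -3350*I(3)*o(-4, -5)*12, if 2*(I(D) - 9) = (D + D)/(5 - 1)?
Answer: -783900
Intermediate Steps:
I(D) = 9 + D/4 (I(D) = 9 + ((D + D)/(5 - 1))/2 = 9 + ((2*D)/4)/2 = 9 + ((2*D)*(1/4))/2 = 9 + (D/2)/2 = 9 + D/4)
-3350*I(3)*o(-4, -5)*12 = -3350*(9 + (1/4)*3)*2*12 = -3350*(9 + 3/4)*2*12 = -3350*(39/4)*2*12 = -65325*12 = -3350*234 = -783900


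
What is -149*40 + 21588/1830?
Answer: -1814202/305 ≈ -5948.2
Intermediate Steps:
-149*40 + 21588/1830 = -5960 + 21588*(1/1830) = -5960 + 3598/305 = -1814202/305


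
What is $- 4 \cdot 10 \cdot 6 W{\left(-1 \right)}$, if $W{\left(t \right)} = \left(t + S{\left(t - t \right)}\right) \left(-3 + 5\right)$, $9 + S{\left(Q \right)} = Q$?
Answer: $4800$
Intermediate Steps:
$S{\left(Q \right)} = -9 + Q$
$W{\left(t \right)} = -18 + 2 t$ ($W{\left(t \right)} = \left(t + \left(-9 + \left(t - t\right)\right)\right) \left(-3 + 5\right) = \left(t + \left(-9 + 0\right)\right) 2 = \left(t - 9\right) 2 = \left(-9 + t\right) 2 = -18 + 2 t$)
$- 4 \cdot 10 \cdot 6 W{\left(-1 \right)} = - 4 \cdot 10 \cdot 6 \left(-18 + 2 \left(-1\right)\right) = \left(-4\right) 60 \left(-18 - 2\right) = \left(-240\right) \left(-20\right) = 4800$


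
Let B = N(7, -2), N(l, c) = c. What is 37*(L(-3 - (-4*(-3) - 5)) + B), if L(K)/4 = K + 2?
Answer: -1258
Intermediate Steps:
B = -2
L(K) = 8 + 4*K (L(K) = 4*(K + 2) = 4*(2 + K) = 8 + 4*K)
37*(L(-3 - (-4*(-3) - 5)) + B) = 37*((8 + 4*(-3 - (-4*(-3) - 5))) - 2) = 37*((8 + 4*(-3 - (12 - 5))) - 2) = 37*((8 + 4*(-3 - 1*7)) - 2) = 37*((8 + 4*(-3 - 7)) - 2) = 37*((8 + 4*(-10)) - 2) = 37*((8 - 40) - 2) = 37*(-32 - 2) = 37*(-34) = -1258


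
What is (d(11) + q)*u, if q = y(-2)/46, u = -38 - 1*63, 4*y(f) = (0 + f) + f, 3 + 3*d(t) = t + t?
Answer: -87971/138 ≈ -637.47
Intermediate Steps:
d(t) = -1 + 2*t/3 (d(t) = -1 + (t + t)/3 = -1 + (2*t)/3 = -1 + 2*t/3)
y(f) = f/2 (y(f) = ((0 + f) + f)/4 = (f + f)/4 = (2*f)/4 = f/2)
u = -101 (u = -38 - 63 = -101)
q = -1/46 (q = ((½)*(-2))/46 = -1*1/46 = -1/46 ≈ -0.021739)
(d(11) + q)*u = ((-1 + (⅔)*11) - 1/46)*(-101) = ((-1 + 22/3) - 1/46)*(-101) = (19/3 - 1/46)*(-101) = (871/138)*(-101) = -87971/138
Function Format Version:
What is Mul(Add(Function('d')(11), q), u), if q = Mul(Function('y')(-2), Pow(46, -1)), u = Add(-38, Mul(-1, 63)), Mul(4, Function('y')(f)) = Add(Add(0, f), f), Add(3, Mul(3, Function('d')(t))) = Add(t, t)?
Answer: Rational(-87971, 138) ≈ -637.47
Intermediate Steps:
Function('d')(t) = Add(-1, Mul(Rational(2, 3), t)) (Function('d')(t) = Add(-1, Mul(Rational(1, 3), Add(t, t))) = Add(-1, Mul(Rational(1, 3), Mul(2, t))) = Add(-1, Mul(Rational(2, 3), t)))
Function('y')(f) = Mul(Rational(1, 2), f) (Function('y')(f) = Mul(Rational(1, 4), Add(Add(0, f), f)) = Mul(Rational(1, 4), Add(f, f)) = Mul(Rational(1, 4), Mul(2, f)) = Mul(Rational(1, 2), f))
u = -101 (u = Add(-38, -63) = -101)
q = Rational(-1, 46) (q = Mul(Mul(Rational(1, 2), -2), Pow(46, -1)) = Mul(-1, Rational(1, 46)) = Rational(-1, 46) ≈ -0.021739)
Mul(Add(Function('d')(11), q), u) = Mul(Add(Add(-1, Mul(Rational(2, 3), 11)), Rational(-1, 46)), -101) = Mul(Add(Add(-1, Rational(22, 3)), Rational(-1, 46)), -101) = Mul(Add(Rational(19, 3), Rational(-1, 46)), -101) = Mul(Rational(871, 138), -101) = Rational(-87971, 138)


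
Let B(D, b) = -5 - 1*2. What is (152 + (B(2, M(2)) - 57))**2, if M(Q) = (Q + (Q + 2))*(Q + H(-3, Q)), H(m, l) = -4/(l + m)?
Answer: 7744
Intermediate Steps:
M(Q) = (2 + 2*Q)*(Q - 4/(-3 + Q)) (M(Q) = (Q + (Q + 2))*(Q - 4/(Q - 3)) = (Q + (2 + Q))*(Q - 4/(-3 + Q)) = (2 + 2*Q)*(Q - 4/(-3 + Q)))
B(D, b) = -7 (B(D, b) = -5 - 2 = -7)
(152 + (B(2, M(2)) - 57))**2 = (152 + (-7 - 57))**2 = (152 - 64)**2 = 88**2 = 7744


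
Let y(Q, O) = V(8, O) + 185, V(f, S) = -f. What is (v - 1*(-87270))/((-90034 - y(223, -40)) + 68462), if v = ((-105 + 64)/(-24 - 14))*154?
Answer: -1661287/413231 ≈ -4.0202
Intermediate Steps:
y(Q, O) = 177 (y(Q, O) = -1*8 + 185 = -8 + 185 = 177)
v = 3157/19 (v = -41/(-38)*154 = -41*(-1/38)*154 = (41/38)*154 = 3157/19 ≈ 166.16)
(v - 1*(-87270))/((-90034 - y(223, -40)) + 68462) = (3157/19 - 1*(-87270))/((-90034 - 1*177) + 68462) = (3157/19 + 87270)/((-90034 - 177) + 68462) = 1661287/(19*(-90211 + 68462)) = (1661287/19)/(-21749) = (1661287/19)*(-1/21749) = -1661287/413231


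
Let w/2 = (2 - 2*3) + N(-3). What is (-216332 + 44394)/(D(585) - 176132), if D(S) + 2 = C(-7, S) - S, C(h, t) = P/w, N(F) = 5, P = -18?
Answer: 85969/88364 ≈ 0.97290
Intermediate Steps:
w = 2 (w = 2*((2 - 2*3) + 5) = 2*((2 - 6) + 5) = 2*(-4 + 5) = 2*1 = 2)
C(h, t) = -9 (C(h, t) = -18/2 = -18*½ = -9)
D(S) = -11 - S (D(S) = -2 + (-9 - S) = -11 - S)
(-216332 + 44394)/(D(585) - 176132) = (-216332 + 44394)/((-11 - 1*585) - 176132) = -171938/((-11 - 585) - 176132) = -171938/(-596 - 176132) = -171938/(-176728) = -171938*(-1/176728) = 85969/88364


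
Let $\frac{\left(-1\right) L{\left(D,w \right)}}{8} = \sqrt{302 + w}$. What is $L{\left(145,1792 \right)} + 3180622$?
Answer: $3180622 - 8 \sqrt{2094} \approx 3.1803 \cdot 10^{6}$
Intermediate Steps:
$L{\left(D,w \right)} = - 8 \sqrt{302 + w}$
$L{\left(145,1792 \right)} + 3180622 = - 8 \sqrt{302 + 1792} + 3180622 = - 8 \sqrt{2094} + 3180622 = 3180622 - 8 \sqrt{2094}$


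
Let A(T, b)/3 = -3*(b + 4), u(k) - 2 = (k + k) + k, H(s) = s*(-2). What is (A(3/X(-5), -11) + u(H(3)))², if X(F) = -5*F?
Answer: 2209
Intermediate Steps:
H(s) = -2*s
u(k) = 2 + 3*k (u(k) = 2 + ((k + k) + k) = 2 + (2*k + k) = 2 + 3*k)
A(T, b) = -36 - 9*b (A(T, b) = 3*(-3*(b + 4)) = 3*(-3*(4 + b)) = 3*(-12 - 3*b) = -36 - 9*b)
(A(3/X(-5), -11) + u(H(3)))² = ((-36 - 9*(-11)) + (2 + 3*(-2*3)))² = ((-36 + 99) + (2 + 3*(-6)))² = (63 + (2 - 18))² = (63 - 16)² = 47² = 2209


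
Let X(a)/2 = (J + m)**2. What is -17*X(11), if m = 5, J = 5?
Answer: -3400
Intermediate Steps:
X(a) = 200 (X(a) = 2*(5 + 5)**2 = 2*10**2 = 2*100 = 200)
-17*X(11) = -17*200 = -3400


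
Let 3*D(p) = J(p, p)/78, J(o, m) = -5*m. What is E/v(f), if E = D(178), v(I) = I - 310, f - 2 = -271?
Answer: 445/67743 ≈ 0.0065689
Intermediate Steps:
f = -269 (f = 2 - 271 = -269)
D(p) = -5*p/234 (D(p) = (-5*p/78)/3 = -5*p/234)
v(I) = -310 + I
E = -445/117 (E = -5/234*178 = -445/117 ≈ -3.8034)
E/v(f) = -445/(117*(-310 - 269)) = -445/117/(-579) = -445/117*(-1/579) = 445/67743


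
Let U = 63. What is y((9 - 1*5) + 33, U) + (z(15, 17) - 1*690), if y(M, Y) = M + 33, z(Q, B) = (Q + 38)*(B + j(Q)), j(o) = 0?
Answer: 281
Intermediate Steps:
z(Q, B) = B*(38 + Q) (z(Q, B) = (Q + 38)*(B + 0) = (38 + Q)*B = B*(38 + Q))
y(M, Y) = 33 + M
y((9 - 1*5) + 33, U) + (z(15, 17) - 1*690) = (33 + ((9 - 1*5) + 33)) + (17*(38 + 15) - 1*690) = (33 + ((9 - 5) + 33)) + (17*53 - 690) = (33 + (4 + 33)) + (901 - 690) = (33 + 37) + 211 = 70 + 211 = 281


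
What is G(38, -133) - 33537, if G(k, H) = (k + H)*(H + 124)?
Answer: -32682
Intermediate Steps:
G(k, H) = (124 + H)*(H + k) (G(k, H) = (H + k)*(124 + H) = (124 + H)*(H + k))
G(38, -133) - 33537 = ((-133)² + 124*(-133) + 124*38 - 133*38) - 33537 = (17689 - 16492 + 4712 - 5054) - 33537 = 855 - 33537 = -32682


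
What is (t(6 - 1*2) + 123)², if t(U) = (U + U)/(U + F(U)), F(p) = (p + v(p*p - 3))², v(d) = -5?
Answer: 388129/25 ≈ 15525.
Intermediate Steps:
F(p) = (-5 + p)² (F(p) = (p - 5)² = (-5 + p)²)
t(U) = 2*U/(U + (-5 + U)²) (t(U) = (U + U)/(U + (-5 + U)²) = (2*U)/(U + (-5 + U)²) = 2*U/(U + (-5 + U)²))
(t(6 - 1*2) + 123)² = (2*(6 - 1*2)/((6 - 1*2) + (-5 + (6 - 1*2))²) + 123)² = (2*(6 - 2)/((6 - 2) + (-5 + (6 - 2))²) + 123)² = (2*4/(4 + (-5 + 4)²) + 123)² = (2*4/(4 + (-1)²) + 123)² = (2*4/(4 + 1) + 123)² = (2*4/5 + 123)² = (2*4*(⅕) + 123)² = (8/5 + 123)² = (623/5)² = 388129/25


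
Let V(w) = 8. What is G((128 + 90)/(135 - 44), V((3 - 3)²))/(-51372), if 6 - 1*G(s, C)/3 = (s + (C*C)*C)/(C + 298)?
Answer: -60133/238417452 ≈ -0.00025222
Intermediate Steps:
G(s, C) = 18 - 3*(s + C³)/(298 + C) (G(s, C) = 18 - 3*(s + (C*C)*C)/(C + 298) = 18 - 3*(s + C²*C)/(298 + C) = 18 - 3*(s + C³)/(298 + C))
G((128 + 90)/(135 - 44), V((3 - 3)²))/(-51372) = (3*(1788 - (128 + 90)/(135 - 44) - 1*8³ + 6*8)/(298 + 8))/(-51372) = (3*(1788 - 218/91 - 1*512 + 48)/306)*(-1/51372) = (3*(1/306)*(1788 - 218/91 - 512 + 48))*(-1/51372) = (3*(1/306)*(120266/91))*(-1/51372) = (60133/4641)*(-1/51372) = -60133/238417452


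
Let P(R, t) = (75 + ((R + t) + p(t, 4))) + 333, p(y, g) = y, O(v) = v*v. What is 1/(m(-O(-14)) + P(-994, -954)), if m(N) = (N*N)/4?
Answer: 1/7110 ≈ 0.00014065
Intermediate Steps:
O(v) = v²
P(R, t) = 408 + R + 2*t (P(R, t) = (75 + ((R + t) + t)) + 333 = (75 + (R + 2*t)) + 333 = (75 + R + 2*t) + 333 = 408 + R + 2*t)
m(N) = N²/4 (m(N) = N²*(¼) = N²/4)
1/(m(-O(-14)) + P(-994, -954)) = 1/((-1*(-14)²)²/4 + (408 - 994 + 2*(-954))) = 1/((-1*196)²/4 + (408 - 994 - 1908)) = 1/((¼)*(-196)² - 2494) = 1/((¼)*38416 - 2494) = 1/(9604 - 2494) = 1/7110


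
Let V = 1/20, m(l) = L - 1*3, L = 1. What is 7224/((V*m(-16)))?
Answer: -72240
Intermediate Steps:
m(l) = -2 (m(l) = 1 - 1*3 = 1 - 3 = -2)
V = 1/20 ≈ 0.050000
7224/((V*m(-16))) = 7224/(((1/20)*(-2))) = 7224/(-⅒) = 7224*(-10) = -72240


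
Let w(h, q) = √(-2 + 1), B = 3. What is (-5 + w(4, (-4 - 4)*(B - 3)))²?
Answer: (5 - I)² ≈ 24.0 - 10.0*I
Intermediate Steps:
w(h, q) = I (w(h, q) = √(-1) = I)
(-5 + w(4, (-4 - 4)*(B - 3)))² = (-5 + I)²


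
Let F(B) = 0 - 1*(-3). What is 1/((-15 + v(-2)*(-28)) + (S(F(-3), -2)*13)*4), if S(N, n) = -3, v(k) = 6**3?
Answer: -1/6219 ≈ -0.00016080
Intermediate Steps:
F(B) = 3 (F(B) = 0 + 3 = 3)
v(k) = 216
1/((-15 + v(-2)*(-28)) + (S(F(-3), -2)*13)*4) = 1/((-15 + 216*(-28)) - 3*13*4) = 1/((-15 - 6048) - 39*4) = 1/(-6063 - 156) = 1/(-6219) = -1/6219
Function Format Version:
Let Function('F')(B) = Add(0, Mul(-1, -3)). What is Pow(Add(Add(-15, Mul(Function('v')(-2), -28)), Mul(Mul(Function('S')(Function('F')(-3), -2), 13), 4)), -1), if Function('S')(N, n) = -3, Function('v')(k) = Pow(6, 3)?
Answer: Rational(-1, 6219) ≈ -0.00016080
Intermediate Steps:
Function('F')(B) = 3 (Function('F')(B) = Add(0, 3) = 3)
Function('v')(k) = 216
Pow(Add(Add(-15, Mul(Function('v')(-2), -28)), Mul(Mul(Function('S')(Function('F')(-3), -2), 13), 4)), -1) = Pow(Add(Add(-15, Mul(216, -28)), Mul(Mul(-3, 13), 4)), -1) = Pow(Add(Add(-15, -6048), Mul(-39, 4)), -1) = Pow(Add(-6063, -156), -1) = Pow(-6219, -1) = Rational(-1, 6219)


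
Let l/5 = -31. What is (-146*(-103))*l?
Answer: -2330890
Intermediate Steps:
l = -155 (l = 5*(-31) = -155)
(-146*(-103))*l = -146*(-103)*(-155) = 15038*(-155) = -2330890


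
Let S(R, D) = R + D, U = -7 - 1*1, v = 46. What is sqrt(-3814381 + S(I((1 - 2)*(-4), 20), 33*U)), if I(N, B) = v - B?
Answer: 23*I*sqrt(7211) ≈ 1953.1*I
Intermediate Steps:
I(N, B) = 46 - B
U = -8 (U = -7 - 1 = -8)
S(R, D) = D + R
sqrt(-3814381 + S(I((1 - 2)*(-4), 20), 33*U)) = sqrt(-3814381 + (33*(-8) + (46 - 1*20))) = sqrt(-3814381 + (-264 + (46 - 20))) = sqrt(-3814381 + (-264 + 26)) = sqrt(-3814381 - 238) = sqrt(-3814619) = 23*I*sqrt(7211)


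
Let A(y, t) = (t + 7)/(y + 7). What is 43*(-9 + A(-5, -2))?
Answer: -559/2 ≈ -279.50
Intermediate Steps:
A(y, t) = (7 + t)/(7 + y)
43*(-9 + A(-5, -2)) = 43*(-9 + (7 - 2)/(7 - 5)) = 43*(-9 + 5/2) = 43*(-13/2) = -559/2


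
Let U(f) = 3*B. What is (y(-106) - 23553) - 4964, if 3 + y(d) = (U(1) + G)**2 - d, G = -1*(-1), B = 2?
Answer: -28365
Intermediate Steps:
U(f) = 6 (U(f) = 3*2 = 6)
G = 1
y(d) = 46 - d (y(d) = -3 + ((6 + 1)**2 - d) = -3 + (7**2 - d) = -3 + (49 - d) = 46 - d)
(y(-106) - 23553) - 4964 = ((46 - 1*(-106)) - 23553) - 4964 = ((46 + 106) - 23553) - 4964 = (152 - 23553) - 4964 = -23401 - 4964 = -28365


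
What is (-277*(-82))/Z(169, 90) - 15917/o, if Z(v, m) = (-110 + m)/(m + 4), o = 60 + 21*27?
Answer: -30432638/285 ≈ -1.0678e+5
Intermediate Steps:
o = 627 (o = 60 + 567 = 627)
Z(v, m) = (-110 + m)/(4 + m)
(-277*(-82))/Z(169, 90) - 15917/o = (-277*(-82))/(((-110 + 90)/(4 + 90))) - 15917/627 = 22714/((-20/94)) - 15917*1/627 = 22714/(((1/94)*(-20))) - 1447/57 = 22714/(-10/47) - 1447/57 = 22714*(-47/10) - 1447/57 = -533779/5 - 1447/57 = -30432638/285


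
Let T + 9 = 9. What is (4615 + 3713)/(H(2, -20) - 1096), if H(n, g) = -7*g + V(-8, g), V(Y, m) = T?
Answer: -2082/239 ≈ -8.7113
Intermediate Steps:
T = 0 (T = -9 + 9 = 0)
V(Y, m) = 0
H(n, g) = -7*g (H(n, g) = -7*g + 0 = -7*g)
(4615 + 3713)/(H(2, -20) - 1096) = (4615 + 3713)/(-7*(-20) - 1096) = 8328/(140 - 1096) = 8328/(-956) = 8328*(-1/956) = -2082/239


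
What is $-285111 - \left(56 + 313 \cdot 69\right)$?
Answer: $-306764$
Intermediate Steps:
$-285111 - \left(56 + 313 \cdot 69\right) = -285111 - \left(56 + 21597\right) = -285111 - 21653 = -306764$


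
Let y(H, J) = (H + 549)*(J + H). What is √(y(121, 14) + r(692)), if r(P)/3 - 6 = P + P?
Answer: 2*√23655 ≈ 307.60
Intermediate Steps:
y(H, J) = (549 + H)*(H + J)
r(P) = 18 + 6*P (r(P) = 18 + 3*(P + P) = 18 + 3*(2*P) = 18 + 6*P)
√(y(121, 14) + r(692)) = √((121² + 549*121 + 549*14 + 121*14) + (18 + 6*692)) = √((14641 + 66429 + 7686 + 1694) + (18 + 4152)) = √(90450 + 4170) = √94620 = 2*√23655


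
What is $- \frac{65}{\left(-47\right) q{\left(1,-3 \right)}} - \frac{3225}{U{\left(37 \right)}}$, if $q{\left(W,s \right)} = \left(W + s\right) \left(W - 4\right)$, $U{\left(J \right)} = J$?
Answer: $- \frac{907045}{10434} \approx -86.932$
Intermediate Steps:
$q{\left(W,s \right)} = \left(-4 + W\right) \left(W + s\right)$ ($q{\left(W,s \right)} = \left(W + s\right) \left(-4 + W\right) = \left(-4 + W\right) \left(W + s\right)$)
$- \frac{65}{\left(-47\right) q{\left(1,-3 \right)}} - \frac{3225}{U{\left(37 \right)}} = - \frac{65}{\left(-47\right) \left(1^{2} - 4 - -12 + 1 \left(-3\right)\right)} - \frac{3225}{37} = - \frac{65}{\left(-47\right) \left(1 - 4 + 12 - 3\right)} - \frac{3225}{37} = - \frac{65}{\left(-47\right) 6} - \frac{3225}{37} = - \frac{65}{-282} - \frac{3225}{37} = \left(-65\right) \left(- \frac{1}{282}\right) - \frac{3225}{37} = \frac{65}{282} - \frac{3225}{37} = - \frac{907045}{10434}$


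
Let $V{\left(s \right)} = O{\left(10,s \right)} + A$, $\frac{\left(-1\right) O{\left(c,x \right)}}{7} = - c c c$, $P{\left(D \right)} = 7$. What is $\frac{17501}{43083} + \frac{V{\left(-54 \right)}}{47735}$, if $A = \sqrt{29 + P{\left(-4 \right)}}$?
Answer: $\frac{1137249733}{2056567005} \approx 0.55298$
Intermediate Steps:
$A = 6$ ($A = \sqrt{29 + 7} = \sqrt{36} = 6$)
$O{\left(c,x \right)} = 7 c^{3}$ ($O{\left(c,x \right)} = - 7 - c c c = - 7 - c^{2} c = - 7 \left(- c^{3}\right) = 7 c^{3}$)
$V{\left(s \right)} = 7006$ ($V{\left(s \right)} = 7 \cdot 10^{3} + 6 = 7 \cdot 1000 + 6 = 7000 + 6 = 7006$)
$\frac{17501}{43083} + \frac{V{\left(-54 \right)}}{47735} = \frac{17501}{43083} + \frac{7006}{47735} = \frac{1137249733}{2056567005}$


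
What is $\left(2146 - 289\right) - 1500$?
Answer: $357$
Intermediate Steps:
$\left(2146 - 289\right) - 1500 = 1857 - 1500 = 357$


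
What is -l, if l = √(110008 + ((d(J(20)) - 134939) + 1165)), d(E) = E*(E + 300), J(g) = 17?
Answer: -I*√18377 ≈ -135.56*I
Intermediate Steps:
d(E) = E*(300 + E)
l = I*√18377 (l = √(110008 + ((17*(300 + 17) - 134939) + 1165)) = √(110008 + ((17*317 - 134939) + 1165)) = √(110008 + ((5389 - 134939) + 1165)) = √(110008 + (-129550 + 1165)) = √(110008 - 128385) = √(-18377) = I*√18377 ≈ 135.56*I)
-l = -I*√18377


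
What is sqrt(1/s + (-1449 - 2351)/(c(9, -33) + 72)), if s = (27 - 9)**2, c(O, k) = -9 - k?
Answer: I*sqrt(3206)/9 ≈ 6.2913*I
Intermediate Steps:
s = 324 (s = 18**2 = 324)
sqrt(1/s + (-1449 - 2351)/(c(9, -33) + 72)) = sqrt(1/324 + (-1449 - 2351)/((-9 - 1*(-33)) + 72)) = sqrt(1/324 - 3800/((-9 + 33) + 72)) = sqrt(1/324 - 3800/(24 + 72)) = sqrt(1/324 - 3800/96) = sqrt(1/324 - 3800*1/96) = sqrt(1/324 - 475/12) = sqrt(-3206/81) = I*sqrt(3206)/9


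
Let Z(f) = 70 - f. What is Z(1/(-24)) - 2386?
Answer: -55583/24 ≈ -2316.0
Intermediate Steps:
Z(1/(-24)) - 2386 = (70 - 1/(-24)) - 2386 = (70 - 1*(-1/24)) - 2386 = (70 + 1/24) - 2386 = 1681/24 - 2386 = -55583/24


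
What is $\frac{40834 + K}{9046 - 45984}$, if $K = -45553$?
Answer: $\frac{429}{3358} \approx 0.12775$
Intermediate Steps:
$\frac{40834 + K}{9046 - 45984} = \frac{40834 - 45553}{9046 - 45984} = - \frac{4719}{-36938} = \left(-4719\right) \left(- \frac{1}{36938}\right) = \frac{429}{3358}$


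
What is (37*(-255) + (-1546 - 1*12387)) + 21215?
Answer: -2153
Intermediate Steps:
(37*(-255) + (-1546 - 1*12387)) + 21215 = (-9435 + (-1546 - 12387)) + 21215 = (-9435 - 13933) + 21215 = -23368 + 21215 = -2153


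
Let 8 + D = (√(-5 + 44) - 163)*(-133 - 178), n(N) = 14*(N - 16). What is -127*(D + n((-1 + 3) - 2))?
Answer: -6408547 + 39497*√39 ≈ -6.1619e+6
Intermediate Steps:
n(N) = -224 + 14*N (n(N) = 14*(-16 + N) = -224 + 14*N)
D = 50685 - 311*√39 (D = -8 + (√(-5 + 44) - 163)*(-133 - 178) = -8 + (√39 - 163)*(-311) = -8 + (-163 + √39)*(-311) = -8 + (50693 - 311*√39) = 50685 - 311*√39 ≈ 48743.)
-127*(D + n((-1 + 3) - 2)) = -127*((50685 - 311*√39) + (-224 + 14*((-1 + 3) - 2))) = -127*((50685 - 311*√39) + (-224 + 14*(2 - 2))) = -127*((50685 - 311*√39) + (-224 + 14*0)) = -127*((50685 - 311*√39) + (-224 + 0)) = -127*((50685 - 311*√39) - 224) = -127*(50461 - 311*√39) = -6408547 + 39497*√39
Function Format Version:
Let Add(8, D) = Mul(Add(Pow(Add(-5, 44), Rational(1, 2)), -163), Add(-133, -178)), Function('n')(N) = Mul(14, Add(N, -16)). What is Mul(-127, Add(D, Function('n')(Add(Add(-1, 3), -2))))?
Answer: Add(-6408547, Mul(39497, Pow(39, Rational(1, 2)))) ≈ -6.1619e+6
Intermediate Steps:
Function('n')(N) = Add(-224, Mul(14, N)) (Function('n')(N) = Mul(14, Add(-16, N)) = Add(-224, Mul(14, N)))
D = Add(50685, Mul(-311, Pow(39, Rational(1, 2)))) (D = Add(-8, Mul(Add(Pow(Add(-5, 44), Rational(1, 2)), -163), Add(-133, -178))) = Add(-8, Mul(Add(Pow(39, Rational(1, 2)), -163), -311)) = Add(-8, Mul(Add(-163, Pow(39, Rational(1, 2))), -311)) = Add(-8, Add(50693, Mul(-311, Pow(39, Rational(1, 2))))) = Add(50685, Mul(-311, Pow(39, Rational(1, 2)))) ≈ 48743.)
Mul(-127, Add(D, Function('n')(Add(Add(-1, 3), -2)))) = Mul(-127, Add(Add(50685, Mul(-311, Pow(39, Rational(1, 2)))), Add(-224, Mul(14, Add(Add(-1, 3), -2))))) = Mul(-127, Add(Add(50685, Mul(-311, Pow(39, Rational(1, 2)))), Add(-224, Mul(14, Add(2, -2))))) = Mul(-127, Add(Add(50685, Mul(-311, Pow(39, Rational(1, 2)))), Add(-224, Mul(14, 0)))) = Mul(-127, Add(Add(50685, Mul(-311, Pow(39, Rational(1, 2)))), Add(-224, 0))) = Mul(-127, Add(Add(50685, Mul(-311, Pow(39, Rational(1, 2)))), -224)) = Mul(-127, Add(50461, Mul(-311, Pow(39, Rational(1, 2))))) = Add(-6408547, Mul(39497, Pow(39, Rational(1, 2))))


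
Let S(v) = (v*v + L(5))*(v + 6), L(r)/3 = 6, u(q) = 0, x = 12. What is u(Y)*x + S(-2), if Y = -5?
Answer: 88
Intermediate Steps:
L(r) = 18 (L(r) = 3*6 = 18)
S(v) = (6 + v)*(18 + v²) (S(v) = (v*v + 18)*(v + 6) = (v² + 18)*(6 + v) = (18 + v²)*(6 + v) = (6 + v)*(18 + v²))
u(Y)*x + S(-2) = 0*12 + (108 + (-2)³ + 6*(-2)² + 18*(-2)) = 0 + (108 - 8 + 6*4 - 36) = 0 + (108 - 8 + 24 - 36) = 0 + 88 = 88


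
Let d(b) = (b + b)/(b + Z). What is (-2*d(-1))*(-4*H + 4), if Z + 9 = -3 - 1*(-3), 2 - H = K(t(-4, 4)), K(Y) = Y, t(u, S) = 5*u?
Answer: 168/5 ≈ 33.600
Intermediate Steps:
H = 22 (H = 2 - 5*(-4) = 2 - 1*(-20) = 2 + 20 = 22)
Z = -9 (Z = -9 + (-3 - 1*(-3)) = -9 + (-3 + 3) = -9 + 0 = -9)
d(b) = 2*b/(-9 + b) (d(b) = (b + b)/(b - 9) = (2*b)/(-9 + b) = 2*b/(-9 + b))
(-2*d(-1))*(-4*H + 4) = (-4*(-1)/(-9 - 1))*(-4*22 + 4) = (-4*(-1)/(-10))*(-88 + 4) = -4*(-1)*(-1)/10*(-84) = -2*⅕*(-84) = -⅖*(-84) = 168/5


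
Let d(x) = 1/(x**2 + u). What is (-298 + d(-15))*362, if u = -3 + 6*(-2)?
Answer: -11326799/105 ≈ -1.0787e+5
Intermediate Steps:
u = -15 (u = -3 - 12 = -15)
d(x) = 1/(-15 + x**2) (d(x) = 1/(x**2 - 15) = 1/(-15 + x**2))
(-298 + d(-15))*362 = (-298 + 1/(-15 + (-15)**2))*362 = (-298 + 1/(-15 + 225))*362 = (-298 + 1/210)*362 = -62579/210*362 = -11326799/105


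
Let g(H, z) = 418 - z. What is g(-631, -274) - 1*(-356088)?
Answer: 356780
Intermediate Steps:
g(-631, -274) - 1*(-356088) = (418 - 1*(-274)) - 1*(-356088) = (418 + 274) + 356088 = 692 + 356088 = 356780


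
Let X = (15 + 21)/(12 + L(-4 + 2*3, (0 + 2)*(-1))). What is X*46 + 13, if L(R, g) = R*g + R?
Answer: 893/5 ≈ 178.60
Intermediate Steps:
L(R, g) = R + R*g
X = 18/5 (X = (15 + 21)/(12 + (-4 + 2*3)*(1 + (0 + 2)*(-1))) = 36/(12 + (-4 + 6)*(1 + 2*(-1))) = 36/(12 + 2*(1 - 2)) = 36/(12 + 2*(-1)) = 36/(12 - 2) = 36/10 = 36*(⅒) = 18/5 ≈ 3.6000)
X*46 + 13 = (18/5)*46 + 13 = 828/5 + 13 = 893/5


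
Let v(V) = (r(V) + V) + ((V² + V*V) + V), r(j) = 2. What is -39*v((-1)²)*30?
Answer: -7020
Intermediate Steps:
v(V) = 2 + 2*V + 2*V² (v(V) = (2 + V) + ((V² + V*V) + V) = (2 + V) + ((V² + V²) + V) = (2 + V) + (2*V² + V) = (2 + V) + (V + 2*V²) = 2 + 2*V + 2*V²)
-39*v((-1)²)*30 = -39*(2 + 2*(-1)² + 2*((-1)²)²)*30 = -39*(2 + 2*1 + 2*1²)*30 = -39*(2 + 2 + 2*1)*30 = -39*(2 + 2 + 2)*30 = -39*6*30 = -234*30 = -7020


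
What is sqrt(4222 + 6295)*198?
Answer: 198*sqrt(10517) ≈ 20305.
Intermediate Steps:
sqrt(4222 + 6295)*198 = sqrt(10517)*198 = 198*sqrt(10517)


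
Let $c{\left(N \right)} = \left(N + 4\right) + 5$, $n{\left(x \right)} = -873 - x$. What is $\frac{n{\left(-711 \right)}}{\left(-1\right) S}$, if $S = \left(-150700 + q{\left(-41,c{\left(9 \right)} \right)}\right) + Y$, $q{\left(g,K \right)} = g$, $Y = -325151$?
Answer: $- \frac{81}{237946} \approx -0.00034041$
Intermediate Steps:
$c{\left(N \right)} = 9 + N$ ($c{\left(N \right)} = \left(4 + N\right) + 5 = 9 + N$)
$S = -475892$ ($S = \left(-150700 - 41\right) - 325151 = -150741 - 325151 = -475892$)
$\frac{n{\left(-711 \right)}}{\left(-1\right) S} = \frac{-873 - -711}{\left(-1\right) \left(-475892\right)} = \frac{-873 + 711}{475892} = \left(-162\right) \frac{1}{475892} = - \frac{81}{237946}$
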